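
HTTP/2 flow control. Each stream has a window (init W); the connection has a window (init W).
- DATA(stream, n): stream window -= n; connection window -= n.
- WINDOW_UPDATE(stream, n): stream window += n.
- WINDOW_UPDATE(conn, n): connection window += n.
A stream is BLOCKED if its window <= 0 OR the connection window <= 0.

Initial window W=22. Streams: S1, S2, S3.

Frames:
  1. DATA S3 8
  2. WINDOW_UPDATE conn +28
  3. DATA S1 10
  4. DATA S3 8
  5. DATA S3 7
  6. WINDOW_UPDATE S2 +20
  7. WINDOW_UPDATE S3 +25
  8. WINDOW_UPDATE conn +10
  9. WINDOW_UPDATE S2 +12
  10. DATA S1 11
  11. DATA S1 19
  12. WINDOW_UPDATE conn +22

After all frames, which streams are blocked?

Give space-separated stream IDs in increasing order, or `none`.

Op 1: conn=14 S1=22 S2=22 S3=14 blocked=[]
Op 2: conn=42 S1=22 S2=22 S3=14 blocked=[]
Op 3: conn=32 S1=12 S2=22 S3=14 blocked=[]
Op 4: conn=24 S1=12 S2=22 S3=6 blocked=[]
Op 5: conn=17 S1=12 S2=22 S3=-1 blocked=[3]
Op 6: conn=17 S1=12 S2=42 S3=-1 blocked=[3]
Op 7: conn=17 S1=12 S2=42 S3=24 blocked=[]
Op 8: conn=27 S1=12 S2=42 S3=24 blocked=[]
Op 9: conn=27 S1=12 S2=54 S3=24 blocked=[]
Op 10: conn=16 S1=1 S2=54 S3=24 blocked=[]
Op 11: conn=-3 S1=-18 S2=54 S3=24 blocked=[1, 2, 3]
Op 12: conn=19 S1=-18 S2=54 S3=24 blocked=[1]

Answer: S1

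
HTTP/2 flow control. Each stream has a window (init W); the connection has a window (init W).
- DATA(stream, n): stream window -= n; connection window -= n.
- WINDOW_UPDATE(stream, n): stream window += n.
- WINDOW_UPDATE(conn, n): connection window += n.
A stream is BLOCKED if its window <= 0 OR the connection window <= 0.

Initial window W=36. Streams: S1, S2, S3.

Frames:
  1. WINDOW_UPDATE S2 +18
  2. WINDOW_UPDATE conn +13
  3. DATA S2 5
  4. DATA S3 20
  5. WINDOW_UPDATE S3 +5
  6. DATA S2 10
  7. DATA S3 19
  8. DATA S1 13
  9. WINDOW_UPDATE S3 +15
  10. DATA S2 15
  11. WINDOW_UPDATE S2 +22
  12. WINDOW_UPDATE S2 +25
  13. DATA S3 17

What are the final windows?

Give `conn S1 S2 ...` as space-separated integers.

Op 1: conn=36 S1=36 S2=54 S3=36 blocked=[]
Op 2: conn=49 S1=36 S2=54 S3=36 blocked=[]
Op 3: conn=44 S1=36 S2=49 S3=36 blocked=[]
Op 4: conn=24 S1=36 S2=49 S3=16 blocked=[]
Op 5: conn=24 S1=36 S2=49 S3=21 blocked=[]
Op 6: conn=14 S1=36 S2=39 S3=21 blocked=[]
Op 7: conn=-5 S1=36 S2=39 S3=2 blocked=[1, 2, 3]
Op 8: conn=-18 S1=23 S2=39 S3=2 blocked=[1, 2, 3]
Op 9: conn=-18 S1=23 S2=39 S3=17 blocked=[1, 2, 3]
Op 10: conn=-33 S1=23 S2=24 S3=17 blocked=[1, 2, 3]
Op 11: conn=-33 S1=23 S2=46 S3=17 blocked=[1, 2, 3]
Op 12: conn=-33 S1=23 S2=71 S3=17 blocked=[1, 2, 3]
Op 13: conn=-50 S1=23 S2=71 S3=0 blocked=[1, 2, 3]

Answer: -50 23 71 0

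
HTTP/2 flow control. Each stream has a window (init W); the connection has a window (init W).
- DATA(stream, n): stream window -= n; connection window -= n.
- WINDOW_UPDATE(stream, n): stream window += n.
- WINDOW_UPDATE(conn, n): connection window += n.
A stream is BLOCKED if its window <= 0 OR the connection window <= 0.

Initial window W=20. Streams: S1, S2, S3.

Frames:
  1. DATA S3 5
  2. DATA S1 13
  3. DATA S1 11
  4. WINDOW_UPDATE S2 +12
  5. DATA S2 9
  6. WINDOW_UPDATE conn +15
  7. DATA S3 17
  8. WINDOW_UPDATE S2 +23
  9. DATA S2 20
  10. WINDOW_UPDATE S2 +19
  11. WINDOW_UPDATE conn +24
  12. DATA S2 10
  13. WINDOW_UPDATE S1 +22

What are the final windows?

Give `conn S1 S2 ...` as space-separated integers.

Op 1: conn=15 S1=20 S2=20 S3=15 blocked=[]
Op 2: conn=2 S1=7 S2=20 S3=15 blocked=[]
Op 3: conn=-9 S1=-4 S2=20 S3=15 blocked=[1, 2, 3]
Op 4: conn=-9 S1=-4 S2=32 S3=15 blocked=[1, 2, 3]
Op 5: conn=-18 S1=-4 S2=23 S3=15 blocked=[1, 2, 3]
Op 6: conn=-3 S1=-4 S2=23 S3=15 blocked=[1, 2, 3]
Op 7: conn=-20 S1=-4 S2=23 S3=-2 blocked=[1, 2, 3]
Op 8: conn=-20 S1=-4 S2=46 S3=-2 blocked=[1, 2, 3]
Op 9: conn=-40 S1=-4 S2=26 S3=-2 blocked=[1, 2, 3]
Op 10: conn=-40 S1=-4 S2=45 S3=-2 blocked=[1, 2, 3]
Op 11: conn=-16 S1=-4 S2=45 S3=-2 blocked=[1, 2, 3]
Op 12: conn=-26 S1=-4 S2=35 S3=-2 blocked=[1, 2, 3]
Op 13: conn=-26 S1=18 S2=35 S3=-2 blocked=[1, 2, 3]

Answer: -26 18 35 -2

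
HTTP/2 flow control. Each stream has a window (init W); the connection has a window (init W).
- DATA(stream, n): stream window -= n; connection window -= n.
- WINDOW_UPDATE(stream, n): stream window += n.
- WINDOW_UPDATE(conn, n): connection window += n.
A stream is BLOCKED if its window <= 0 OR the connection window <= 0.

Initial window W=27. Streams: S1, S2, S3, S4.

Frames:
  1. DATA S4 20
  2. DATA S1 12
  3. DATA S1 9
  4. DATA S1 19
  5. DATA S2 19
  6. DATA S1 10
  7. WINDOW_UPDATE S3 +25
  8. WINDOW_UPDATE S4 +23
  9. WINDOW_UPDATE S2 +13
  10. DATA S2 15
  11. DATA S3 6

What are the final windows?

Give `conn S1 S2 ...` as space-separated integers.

Op 1: conn=7 S1=27 S2=27 S3=27 S4=7 blocked=[]
Op 2: conn=-5 S1=15 S2=27 S3=27 S4=7 blocked=[1, 2, 3, 4]
Op 3: conn=-14 S1=6 S2=27 S3=27 S4=7 blocked=[1, 2, 3, 4]
Op 4: conn=-33 S1=-13 S2=27 S3=27 S4=7 blocked=[1, 2, 3, 4]
Op 5: conn=-52 S1=-13 S2=8 S3=27 S4=7 blocked=[1, 2, 3, 4]
Op 6: conn=-62 S1=-23 S2=8 S3=27 S4=7 blocked=[1, 2, 3, 4]
Op 7: conn=-62 S1=-23 S2=8 S3=52 S4=7 blocked=[1, 2, 3, 4]
Op 8: conn=-62 S1=-23 S2=8 S3=52 S4=30 blocked=[1, 2, 3, 4]
Op 9: conn=-62 S1=-23 S2=21 S3=52 S4=30 blocked=[1, 2, 3, 4]
Op 10: conn=-77 S1=-23 S2=6 S3=52 S4=30 blocked=[1, 2, 3, 4]
Op 11: conn=-83 S1=-23 S2=6 S3=46 S4=30 blocked=[1, 2, 3, 4]

Answer: -83 -23 6 46 30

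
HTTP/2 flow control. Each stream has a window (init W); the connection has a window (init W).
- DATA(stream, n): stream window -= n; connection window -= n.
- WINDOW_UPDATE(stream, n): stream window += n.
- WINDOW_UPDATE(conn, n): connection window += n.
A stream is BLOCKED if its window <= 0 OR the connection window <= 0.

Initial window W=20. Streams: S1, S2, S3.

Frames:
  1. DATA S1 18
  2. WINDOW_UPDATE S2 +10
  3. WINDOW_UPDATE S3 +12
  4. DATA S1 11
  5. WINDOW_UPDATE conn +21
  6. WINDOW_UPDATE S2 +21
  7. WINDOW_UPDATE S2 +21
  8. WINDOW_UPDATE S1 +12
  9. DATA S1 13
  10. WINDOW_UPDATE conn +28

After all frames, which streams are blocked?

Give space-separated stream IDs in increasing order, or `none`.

Answer: S1

Derivation:
Op 1: conn=2 S1=2 S2=20 S3=20 blocked=[]
Op 2: conn=2 S1=2 S2=30 S3=20 blocked=[]
Op 3: conn=2 S1=2 S2=30 S3=32 blocked=[]
Op 4: conn=-9 S1=-9 S2=30 S3=32 blocked=[1, 2, 3]
Op 5: conn=12 S1=-9 S2=30 S3=32 blocked=[1]
Op 6: conn=12 S1=-9 S2=51 S3=32 blocked=[1]
Op 7: conn=12 S1=-9 S2=72 S3=32 blocked=[1]
Op 8: conn=12 S1=3 S2=72 S3=32 blocked=[]
Op 9: conn=-1 S1=-10 S2=72 S3=32 blocked=[1, 2, 3]
Op 10: conn=27 S1=-10 S2=72 S3=32 blocked=[1]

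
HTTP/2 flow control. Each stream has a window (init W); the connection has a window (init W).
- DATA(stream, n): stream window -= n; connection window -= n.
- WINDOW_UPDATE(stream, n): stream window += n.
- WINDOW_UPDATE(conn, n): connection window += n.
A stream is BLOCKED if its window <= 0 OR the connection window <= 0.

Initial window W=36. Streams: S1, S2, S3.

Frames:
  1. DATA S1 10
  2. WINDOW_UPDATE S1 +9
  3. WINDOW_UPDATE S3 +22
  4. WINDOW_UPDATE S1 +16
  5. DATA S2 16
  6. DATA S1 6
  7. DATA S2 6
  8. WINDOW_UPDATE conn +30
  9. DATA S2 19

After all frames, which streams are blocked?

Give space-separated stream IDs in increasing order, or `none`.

Answer: S2

Derivation:
Op 1: conn=26 S1=26 S2=36 S3=36 blocked=[]
Op 2: conn=26 S1=35 S2=36 S3=36 blocked=[]
Op 3: conn=26 S1=35 S2=36 S3=58 blocked=[]
Op 4: conn=26 S1=51 S2=36 S3=58 blocked=[]
Op 5: conn=10 S1=51 S2=20 S3=58 blocked=[]
Op 6: conn=4 S1=45 S2=20 S3=58 blocked=[]
Op 7: conn=-2 S1=45 S2=14 S3=58 blocked=[1, 2, 3]
Op 8: conn=28 S1=45 S2=14 S3=58 blocked=[]
Op 9: conn=9 S1=45 S2=-5 S3=58 blocked=[2]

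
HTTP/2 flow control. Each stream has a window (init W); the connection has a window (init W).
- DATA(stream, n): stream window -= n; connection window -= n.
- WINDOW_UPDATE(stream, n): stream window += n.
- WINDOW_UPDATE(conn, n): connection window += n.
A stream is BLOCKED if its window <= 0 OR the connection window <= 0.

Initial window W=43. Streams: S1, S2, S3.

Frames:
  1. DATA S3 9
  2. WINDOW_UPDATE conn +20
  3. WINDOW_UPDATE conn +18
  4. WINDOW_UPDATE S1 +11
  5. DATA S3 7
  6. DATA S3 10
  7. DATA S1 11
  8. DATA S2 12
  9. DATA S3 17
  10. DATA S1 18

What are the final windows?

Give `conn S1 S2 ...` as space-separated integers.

Answer: -3 25 31 0

Derivation:
Op 1: conn=34 S1=43 S2=43 S3=34 blocked=[]
Op 2: conn=54 S1=43 S2=43 S3=34 blocked=[]
Op 3: conn=72 S1=43 S2=43 S3=34 blocked=[]
Op 4: conn=72 S1=54 S2=43 S3=34 blocked=[]
Op 5: conn=65 S1=54 S2=43 S3=27 blocked=[]
Op 6: conn=55 S1=54 S2=43 S3=17 blocked=[]
Op 7: conn=44 S1=43 S2=43 S3=17 blocked=[]
Op 8: conn=32 S1=43 S2=31 S3=17 blocked=[]
Op 9: conn=15 S1=43 S2=31 S3=0 blocked=[3]
Op 10: conn=-3 S1=25 S2=31 S3=0 blocked=[1, 2, 3]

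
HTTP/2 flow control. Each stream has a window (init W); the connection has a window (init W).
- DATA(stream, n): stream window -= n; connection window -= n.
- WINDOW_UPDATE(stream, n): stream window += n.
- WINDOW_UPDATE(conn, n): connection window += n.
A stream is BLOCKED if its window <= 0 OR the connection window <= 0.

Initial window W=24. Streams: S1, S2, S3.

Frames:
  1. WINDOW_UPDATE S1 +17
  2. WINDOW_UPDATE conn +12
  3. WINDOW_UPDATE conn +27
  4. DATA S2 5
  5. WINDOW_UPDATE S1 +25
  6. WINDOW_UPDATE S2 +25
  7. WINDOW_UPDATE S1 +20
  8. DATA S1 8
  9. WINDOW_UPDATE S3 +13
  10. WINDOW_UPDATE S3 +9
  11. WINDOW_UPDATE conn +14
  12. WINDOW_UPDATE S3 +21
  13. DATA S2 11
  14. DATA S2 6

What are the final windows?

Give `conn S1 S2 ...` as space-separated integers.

Answer: 47 78 27 67

Derivation:
Op 1: conn=24 S1=41 S2=24 S3=24 blocked=[]
Op 2: conn=36 S1=41 S2=24 S3=24 blocked=[]
Op 3: conn=63 S1=41 S2=24 S3=24 blocked=[]
Op 4: conn=58 S1=41 S2=19 S3=24 blocked=[]
Op 5: conn=58 S1=66 S2=19 S3=24 blocked=[]
Op 6: conn=58 S1=66 S2=44 S3=24 blocked=[]
Op 7: conn=58 S1=86 S2=44 S3=24 blocked=[]
Op 8: conn=50 S1=78 S2=44 S3=24 blocked=[]
Op 9: conn=50 S1=78 S2=44 S3=37 blocked=[]
Op 10: conn=50 S1=78 S2=44 S3=46 blocked=[]
Op 11: conn=64 S1=78 S2=44 S3=46 blocked=[]
Op 12: conn=64 S1=78 S2=44 S3=67 blocked=[]
Op 13: conn=53 S1=78 S2=33 S3=67 blocked=[]
Op 14: conn=47 S1=78 S2=27 S3=67 blocked=[]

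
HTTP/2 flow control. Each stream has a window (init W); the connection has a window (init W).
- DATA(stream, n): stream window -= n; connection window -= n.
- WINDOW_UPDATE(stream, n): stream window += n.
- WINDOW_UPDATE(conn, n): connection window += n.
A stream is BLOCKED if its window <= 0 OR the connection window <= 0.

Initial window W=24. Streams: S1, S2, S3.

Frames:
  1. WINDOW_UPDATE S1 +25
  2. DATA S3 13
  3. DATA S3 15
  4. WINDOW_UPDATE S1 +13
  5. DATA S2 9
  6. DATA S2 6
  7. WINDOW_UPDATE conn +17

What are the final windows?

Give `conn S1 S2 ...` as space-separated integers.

Answer: -2 62 9 -4

Derivation:
Op 1: conn=24 S1=49 S2=24 S3=24 blocked=[]
Op 2: conn=11 S1=49 S2=24 S3=11 blocked=[]
Op 3: conn=-4 S1=49 S2=24 S3=-4 blocked=[1, 2, 3]
Op 4: conn=-4 S1=62 S2=24 S3=-4 blocked=[1, 2, 3]
Op 5: conn=-13 S1=62 S2=15 S3=-4 blocked=[1, 2, 3]
Op 6: conn=-19 S1=62 S2=9 S3=-4 blocked=[1, 2, 3]
Op 7: conn=-2 S1=62 S2=9 S3=-4 blocked=[1, 2, 3]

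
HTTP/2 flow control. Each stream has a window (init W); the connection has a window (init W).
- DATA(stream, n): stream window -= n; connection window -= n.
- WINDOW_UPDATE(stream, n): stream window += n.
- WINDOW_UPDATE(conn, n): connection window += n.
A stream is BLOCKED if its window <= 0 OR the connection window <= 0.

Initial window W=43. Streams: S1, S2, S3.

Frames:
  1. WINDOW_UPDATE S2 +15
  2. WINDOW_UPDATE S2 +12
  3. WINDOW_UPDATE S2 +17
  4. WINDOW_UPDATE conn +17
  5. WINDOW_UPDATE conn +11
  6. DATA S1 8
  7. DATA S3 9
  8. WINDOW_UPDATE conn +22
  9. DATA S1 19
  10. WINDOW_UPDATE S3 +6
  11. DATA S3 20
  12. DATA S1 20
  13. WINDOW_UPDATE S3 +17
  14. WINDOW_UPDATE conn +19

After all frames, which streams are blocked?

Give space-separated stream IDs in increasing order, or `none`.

Answer: S1

Derivation:
Op 1: conn=43 S1=43 S2=58 S3=43 blocked=[]
Op 2: conn=43 S1=43 S2=70 S3=43 blocked=[]
Op 3: conn=43 S1=43 S2=87 S3=43 blocked=[]
Op 4: conn=60 S1=43 S2=87 S3=43 blocked=[]
Op 5: conn=71 S1=43 S2=87 S3=43 blocked=[]
Op 6: conn=63 S1=35 S2=87 S3=43 blocked=[]
Op 7: conn=54 S1=35 S2=87 S3=34 blocked=[]
Op 8: conn=76 S1=35 S2=87 S3=34 blocked=[]
Op 9: conn=57 S1=16 S2=87 S3=34 blocked=[]
Op 10: conn=57 S1=16 S2=87 S3=40 blocked=[]
Op 11: conn=37 S1=16 S2=87 S3=20 blocked=[]
Op 12: conn=17 S1=-4 S2=87 S3=20 blocked=[1]
Op 13: conn=17 S1=-4 S2=87 S3=37 blocked=[1]
Op 14: conn=36 S1=-4 S2=87 S3=37 blocked=[1]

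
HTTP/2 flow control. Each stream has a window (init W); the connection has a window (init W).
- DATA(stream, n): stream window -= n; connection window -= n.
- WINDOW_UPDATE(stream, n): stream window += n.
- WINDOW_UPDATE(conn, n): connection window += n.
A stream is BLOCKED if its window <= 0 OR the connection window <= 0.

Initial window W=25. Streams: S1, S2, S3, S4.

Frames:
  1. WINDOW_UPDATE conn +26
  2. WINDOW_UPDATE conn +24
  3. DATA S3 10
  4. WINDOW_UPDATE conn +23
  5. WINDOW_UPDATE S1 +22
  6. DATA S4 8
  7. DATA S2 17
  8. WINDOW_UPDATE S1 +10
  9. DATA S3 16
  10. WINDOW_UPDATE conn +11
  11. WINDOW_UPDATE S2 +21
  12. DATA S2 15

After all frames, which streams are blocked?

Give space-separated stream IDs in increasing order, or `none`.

Answer: S3

Derivation:
Op 1: conn=51 S1=25 S2=25 S3=25 S4=25 blocked=[]
Op 2: conn=75 S1=25 S2=25 S3=25 S4=25 blocked=[]
Op 3: conn=65 S1=25 S2=25 S3=15 S4=25 blocked=[]
Op 4: conn=88 S1=25 S2=25 S3=15 S4=25 blocked=[]
Op 5: conn=88 S1=47 S2=25 S3=15 S4=25 blocked=[]
Op 6: conn=80 S1=47 S2=25 S3=15 S4=17 blocked=[]
Op 7: conn=63 S1=47 S2=8 S3=15 S4=17 blocked=[]
Op 8: conn=63 S1=57 S2=8 S3=15 S4=17 blocked=[]
Op 9: conn=47 S1=57 S2=8 S3=-1 S4=17 blocked=[3]
Op 10: conn=58 S1=57 S2=8 S3=-1 S4=17 blocked=[3]
Op 11: conn=58 S1=57 S2=29 S3=-1 S4=17 blocked=[3]
Op 12: conn=43 S1=57 S2=14 S3=-1 S4=17 blocked=[3]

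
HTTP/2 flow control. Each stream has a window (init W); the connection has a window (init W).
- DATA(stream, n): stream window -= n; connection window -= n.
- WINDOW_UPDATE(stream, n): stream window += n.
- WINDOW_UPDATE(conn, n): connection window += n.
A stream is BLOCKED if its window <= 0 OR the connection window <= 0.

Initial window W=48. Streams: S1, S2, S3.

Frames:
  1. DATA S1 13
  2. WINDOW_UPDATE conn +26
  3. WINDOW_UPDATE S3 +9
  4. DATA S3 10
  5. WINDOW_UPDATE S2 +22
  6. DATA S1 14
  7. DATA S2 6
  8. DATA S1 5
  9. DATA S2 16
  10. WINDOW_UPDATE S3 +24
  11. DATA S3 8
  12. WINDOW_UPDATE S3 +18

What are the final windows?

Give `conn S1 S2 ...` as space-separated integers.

Answer: 2 16 48 81

Derivation:
Op 1: conn=35 S1=35 S2=48 S3=48 blocked=[]
Op 2: conn=61 S1=35 S2=48 S3=48 blocked=[]
Op 3: conn=61 S1=35 S2=48 S3=57 blocked=[]
Op 4: conn=51 S1=35 S2=48 S3=47 blocked=[]
Op 5: conn=51 S1=35 S2=70 S3=47 blocked=[]
Op 6: conn=37 S1=21 S2=70 S3=47 blocked=[]
Op 7: conn=31 S1=21 S2=64 S3=47 blocked=[]
Op 8: conn=26 S1=16 S2=64 S3=47 blocked=[]
Op 9: conn=10 S1=16 S2=48 S3=47 blocked=[]
Op 10: conn=10 S1=16 S2=48 S3=71 blocked=[]
Op 11: conn=2 S1=16 S2=48 S3=63 blocked=[]
Op 12: conn=2 S1=16 S2=48 S3=81 blocked=[]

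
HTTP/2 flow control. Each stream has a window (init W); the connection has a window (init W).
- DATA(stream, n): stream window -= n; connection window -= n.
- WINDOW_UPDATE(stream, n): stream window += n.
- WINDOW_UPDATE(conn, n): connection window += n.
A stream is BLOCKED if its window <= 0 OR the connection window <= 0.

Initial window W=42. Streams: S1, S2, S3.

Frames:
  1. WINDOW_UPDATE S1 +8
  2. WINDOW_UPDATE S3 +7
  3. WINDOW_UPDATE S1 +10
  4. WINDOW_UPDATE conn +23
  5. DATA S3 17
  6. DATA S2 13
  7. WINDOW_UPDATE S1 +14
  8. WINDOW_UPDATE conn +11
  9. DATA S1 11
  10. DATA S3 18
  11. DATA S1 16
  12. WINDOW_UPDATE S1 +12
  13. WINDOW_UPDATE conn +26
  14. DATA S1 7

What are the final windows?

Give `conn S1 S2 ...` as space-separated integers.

Op 1: conn=42 S1=50 S2=42 S3=42 blocked=[]
Op 2: conn=42 S1=50 S2=42 S3=49 blocked=[]
Op 3: conn=42 S1=60 S2=42 S3=49 blocked=[]
Op 4: conn=65 S1=60 S2=42 S3=49 blocked=[]
Op 5: conn=48 S1=60 S2=42 S3=32 blocked=[]
Op 6: conn=35 S1=60 S2=29 S3=32 blocked=[]
Op 7: conn=35 S1=74 S2=29 S3=32 blocked=[]
Op 8: conn=46 S1=74 S2=29 S3=32 blocked=[]
Op 9: conn=35 S1=63 S2=29 S3=32 blocked=[]
Op 10: conn=17 S1=63 S2=29 S3=14 blocked=[]
Op 11: conn=1 S1=47 S2=29 S3=14 blocked=[]
Op 12: conn=1 S1=59 S2=29 S3=14 blocked=[]
Op 13: conn=27 S1=59 S2=29 S3=14 blocked=[]
Op 14: conn=20 S1=52 S2=29 S3=14 blocked=[]

Answer: 20 52 29 14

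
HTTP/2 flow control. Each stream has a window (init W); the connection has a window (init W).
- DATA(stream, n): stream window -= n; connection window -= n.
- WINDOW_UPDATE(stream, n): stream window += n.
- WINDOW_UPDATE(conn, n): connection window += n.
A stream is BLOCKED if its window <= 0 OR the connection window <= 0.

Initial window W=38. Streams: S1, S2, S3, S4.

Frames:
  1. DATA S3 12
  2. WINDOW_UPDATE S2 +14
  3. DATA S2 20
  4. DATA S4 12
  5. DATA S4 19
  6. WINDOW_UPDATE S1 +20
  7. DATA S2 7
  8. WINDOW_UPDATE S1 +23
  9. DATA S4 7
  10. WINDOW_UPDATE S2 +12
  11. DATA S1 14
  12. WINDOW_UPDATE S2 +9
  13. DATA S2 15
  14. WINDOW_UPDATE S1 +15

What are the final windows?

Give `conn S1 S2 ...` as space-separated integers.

Answer: -68 82 31 26 0

Derivation:
Op 1: conn=26 S1=38 S2=38 S3=26 S4=38 blocked=[]
Op 2: conn=26 S1=38 S2=52 S3=26 S4=38 blocked=[]
Op 3: conn=6 S1=38 S2=32 S3=26 S4=38 blocked=[]
Op 4: conn=-6 S1=38 S2=32 S3=26 S4=26 blocked=[1, 2, 3, 4]
Op 5: conn=-25 S1=38 S2=32 S3=26 S4=7 blocked=[1, 2, 3, 4]
Op 6: conn=-25 S1=58 S2=32 S3=26 S4=7 blocked=[1, 2, 3, 4]
Op 7: conn=-32 S1=58 S2=25 S3=26 S4=7 blocked=[1, 2, 3, 4]
Op 8: conn=-32 S1=81 S2=25 S3=26 S4=7 blocked=[1, 2, 3, 4]
Op 9: conn=-39 S1=81 S2=25 S3=26 S4=0 blocked=[1, 2, 3, 4]
Op 10: conn=-39 S1=81 S2=37 S3=26 S4=0 blocked=[1, 2, 3, 4]
Op 11: conn=-53 S1=67 S2=37 S3=26 S4=0 blocked=[1, 2, 3, 4]
Op 12: conn=-53 S1=67 S2=46 S3=26 S4=0 blocked=[1, 2, 3, 4]
Op 13: conn=-68 S1=67 S2=31 S3=26 S4=0 blocked=[1, 2, 3, 4]
Op 14: conn=-68 S1=82 S2=31 S3=26 S4=0 blocked=[1, 2, 3, 4]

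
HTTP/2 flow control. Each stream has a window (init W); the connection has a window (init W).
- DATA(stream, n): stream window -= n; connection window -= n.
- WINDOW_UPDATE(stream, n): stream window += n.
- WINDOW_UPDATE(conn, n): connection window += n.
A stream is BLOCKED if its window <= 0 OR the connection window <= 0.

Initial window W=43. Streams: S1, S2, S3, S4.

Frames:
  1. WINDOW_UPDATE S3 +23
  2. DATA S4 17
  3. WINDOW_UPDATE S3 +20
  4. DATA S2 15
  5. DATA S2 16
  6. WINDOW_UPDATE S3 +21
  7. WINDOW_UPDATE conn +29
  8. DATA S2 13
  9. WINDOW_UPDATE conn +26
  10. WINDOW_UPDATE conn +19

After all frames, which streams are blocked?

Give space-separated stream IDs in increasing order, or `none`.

Answer: S2

Derivation:
Op 1: conn=43 S1=43 S2=43 S3=66 S4=43 blocked=[]
Op 2: conn=26 S1=43 S2=43 S3=66 S4=26 blocked=[]
Op 3: conn=26 S1=43 S2=43 S3=86 S4=26 blocked=[]
Op 4: conn=11 S1=43 S2=28 S3=86 S4=26 blocked=[]
Op 5: conn=-5 S1=43 S2=12 S3=86 S4=26 blocked=[1, 2, 3, 4]
Op 6: conn=-5 S1=43 S2=12 S3=107 S4=26 blocked=[1, 2, 3, 4]
Op 7: conn=24 S1=43 S2=12 S3=107 S4=26 blocked=[]
Op 8: conn=11 S1=43 S2=-1 S3=107 S4=26 blocked=[2]
Op 9: conn=37 S1=43 S2=-1 S3=107 S4=26 blocked=[2]
Op 10: conn=56 S1=43 S2=-1 S3=107 S4=26 blocked=[2]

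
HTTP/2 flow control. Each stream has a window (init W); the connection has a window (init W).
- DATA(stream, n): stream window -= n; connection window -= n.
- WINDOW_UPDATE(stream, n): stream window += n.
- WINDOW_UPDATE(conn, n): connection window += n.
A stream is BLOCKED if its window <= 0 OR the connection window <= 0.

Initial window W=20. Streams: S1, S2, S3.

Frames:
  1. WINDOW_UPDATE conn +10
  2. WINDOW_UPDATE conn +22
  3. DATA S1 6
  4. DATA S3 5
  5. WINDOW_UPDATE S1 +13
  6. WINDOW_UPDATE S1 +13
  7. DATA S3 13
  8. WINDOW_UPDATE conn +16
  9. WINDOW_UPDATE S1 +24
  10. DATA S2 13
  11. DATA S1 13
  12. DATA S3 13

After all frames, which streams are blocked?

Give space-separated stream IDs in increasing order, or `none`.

Op 1: conn=30 S1=20 S2=20 S3=20 blocked=[]
Op 2: conn=52 S1=20 S2=20 S3=20 blocked=[]
Op 3: conn=46 S1=14 S2=20 S3=20 blocked=[]
Op 4: conn=41 S1=14 S2=20 S3=15 blocked=[]
Op 5: conn=41 S1=27 S2=20 S3=15 blocked=[]
Op 6: conn=41 S1=40 S2=20 S3=15 blocked=[]
Op 7: conn=28 S1=40 S2=20 S3=2 blocked=[]
Op 8: conn=44 S1=40 S2=20 S3=2 blocked=[]
Op 9: conn=44 S1=64 S2=20 S3=2 blocked=[]
Op 10: conn=31 S1=64 S2=7 S3=2 blocked=[]
Op 11: conn=18 S1=51 S2=7 S3=2 blocked=[]
Op 12: conn=5 S1=51 S2=7 S3=-11 blocked=[3]

Answer: S3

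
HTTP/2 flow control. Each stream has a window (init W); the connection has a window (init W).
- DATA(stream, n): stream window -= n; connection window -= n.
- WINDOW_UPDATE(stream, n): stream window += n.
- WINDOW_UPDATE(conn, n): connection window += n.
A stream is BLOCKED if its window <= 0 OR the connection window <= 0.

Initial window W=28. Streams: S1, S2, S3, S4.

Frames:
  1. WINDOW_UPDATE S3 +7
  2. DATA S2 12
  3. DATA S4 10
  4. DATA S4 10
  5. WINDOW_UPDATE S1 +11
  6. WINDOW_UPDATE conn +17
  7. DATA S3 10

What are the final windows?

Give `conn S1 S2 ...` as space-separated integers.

Op 1: conn=28 S1=28 S2=28 S3=35 S4=28 blocked=[]
Op 2: conn=16 S1=28 S2=16 S3=35 S4=28 blocked=[]
Op 3: conn=6 S1=28 S2=16 S3=35 S4=18 blocked=[]
Op 4: conn=-4 S1=28 S2=16 S3=35 S4=8 blocked=[1, 2, 3, 4]
Op 5: conn=-4 S1=39 S2=16 S3=35 S4=8 blocked=[1, 2, 3, 4]
Op 6: conn=13 S1=39 S2=16 S3=35 S4=8 blocked=[]
Op 7: conn=3 S1=39 S2=16 S3=25 S4=8 blocked=[]

Answer: 3 39 16 25 8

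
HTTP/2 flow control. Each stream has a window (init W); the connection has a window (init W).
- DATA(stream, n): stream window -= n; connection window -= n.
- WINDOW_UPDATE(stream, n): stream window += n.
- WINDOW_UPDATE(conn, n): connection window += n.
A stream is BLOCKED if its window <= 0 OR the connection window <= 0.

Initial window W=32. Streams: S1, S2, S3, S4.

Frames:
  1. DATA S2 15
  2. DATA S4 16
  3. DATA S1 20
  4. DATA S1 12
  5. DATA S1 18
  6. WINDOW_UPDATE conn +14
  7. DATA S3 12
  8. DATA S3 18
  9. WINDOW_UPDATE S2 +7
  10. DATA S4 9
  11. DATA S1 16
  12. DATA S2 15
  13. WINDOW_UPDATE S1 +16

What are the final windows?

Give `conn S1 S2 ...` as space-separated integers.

Op 1: conn=17 S1=32 S2=17 S3=32 S4=32 blocked=[]
Op 2: conn=1 S1=32 S2=17 S3=32 S4=16 blocked=[]
Op 3: conn=-19 S1=12 S2=17 S3=32 S4=16 blocked=[1, 2, 3, 4]
Op 4: conn=-31 S1=0 S2=17 S3=32 S4=16 blocked=[1, 2, 3, 4]
Op 5: conn=-49 S1=-18 S2=17 S3=32 S4=16 blocked=[1, 2, 3, 4]
Op 6: conn=-35 S1=-18 S2=17 S3=32 S4=16 blocked=[1, 2, 3, 4]
Op 7: conn=-47 S1=-18 S2=17 S3=20 S4=16 blocked=[1, 2, 3, 4]
Op 8: conn=-65 S1=-18 S2=17 S3=2 S4=16 blocked=[1, 2, 3, 4]
Op 9: conn=-65 S1=-18 S2=24 S3=2 S4=16 blocked=[1, 2, 3, 4]
Op 10: conn=-74 S1=-18 S2=24 S3=2 S4=7 blocked=[1, 2, 3, 4]
Op 11: conn=-90 S1=-34 S2=24 S3=2 S4=7 blocked=[1, 2, 3, 4]
Op 12: conn=-105 S1=-34 S2=9 S3=2 S4=7 blocked=[1, 2, 3, 4]
Op 13: conn=-105 S1=-18 S2=9 S3=2 S4=7 blocked=[1, 2, 3, 4]

Answer: -105 -18 9 2 7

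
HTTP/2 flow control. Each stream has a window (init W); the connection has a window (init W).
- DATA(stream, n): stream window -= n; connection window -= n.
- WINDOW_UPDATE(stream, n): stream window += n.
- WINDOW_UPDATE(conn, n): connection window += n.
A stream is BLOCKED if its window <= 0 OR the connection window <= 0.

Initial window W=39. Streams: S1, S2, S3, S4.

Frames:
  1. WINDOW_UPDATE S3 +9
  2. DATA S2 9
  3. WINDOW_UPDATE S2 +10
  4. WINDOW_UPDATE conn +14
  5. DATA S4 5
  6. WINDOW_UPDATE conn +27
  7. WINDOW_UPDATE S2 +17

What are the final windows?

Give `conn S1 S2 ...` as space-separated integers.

Op 1: conn=39 S1=39 S2=39 S3=48 S4=39 blocked=[]
Op 2: conn=30 S1=39 S2=30 S3=48 S4=39 blocked=[]
Op 3: conn=30 S1=39 S2=40 S3=48 S4=39 blocked=[]
Op 4: conn=44 S1=39 S2=40 S3=48 S4=39 blocked=[]
Op 5: conn=39 S1=39 S2=40 S3=48 S4=34 blocked=[]
Op 6: conn=66 S1=39 S2=40 S3=48 S4=34 blocked=[]
Op 7: conn=66 S1=39 S2=57 S3=48 S4=34 blocked=[]

Answer: 66 39 57 48 34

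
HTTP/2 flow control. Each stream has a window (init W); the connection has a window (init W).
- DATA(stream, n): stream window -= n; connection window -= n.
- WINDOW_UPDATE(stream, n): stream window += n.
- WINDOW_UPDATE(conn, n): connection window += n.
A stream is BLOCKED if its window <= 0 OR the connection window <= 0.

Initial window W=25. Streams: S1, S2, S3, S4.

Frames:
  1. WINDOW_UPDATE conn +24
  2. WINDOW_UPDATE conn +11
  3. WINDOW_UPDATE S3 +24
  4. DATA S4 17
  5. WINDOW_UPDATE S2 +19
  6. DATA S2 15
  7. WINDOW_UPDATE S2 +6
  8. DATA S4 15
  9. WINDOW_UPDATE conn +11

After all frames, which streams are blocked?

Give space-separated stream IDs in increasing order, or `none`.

Answer: S4

Derivation:
Op 1: conn=49 S1=25 S2=25 S3=25 S4=25 blocked=[]
Op 2: conn=60 S1=25 S2=25 S3=25 S4=25 blocked=[]
Op 3: conn=60 S1=25 S2=25 S3=49 S4=25 blocked=[]
Op 4: conn=43 S1=25 S2=25 S3=49 S4=8 blocked=[]
Op 5: conn=43 S1=25 S2=44 S3=49 S4=8 blocked=[]
Op 6: conn=28 S1=25 S2=29 S3=49 S4=8 blocked=[]
Op 7: conn=28 S1=25 S2=35 S3=49 S4=8 blocked=[]
Op 8: conn=13 S1=25 S2=35 S3=49 S4=-7 blocked=[4]
Op 9: conn=24 S1=25 S2=35 S3=49 S4=-7 blocked=[4]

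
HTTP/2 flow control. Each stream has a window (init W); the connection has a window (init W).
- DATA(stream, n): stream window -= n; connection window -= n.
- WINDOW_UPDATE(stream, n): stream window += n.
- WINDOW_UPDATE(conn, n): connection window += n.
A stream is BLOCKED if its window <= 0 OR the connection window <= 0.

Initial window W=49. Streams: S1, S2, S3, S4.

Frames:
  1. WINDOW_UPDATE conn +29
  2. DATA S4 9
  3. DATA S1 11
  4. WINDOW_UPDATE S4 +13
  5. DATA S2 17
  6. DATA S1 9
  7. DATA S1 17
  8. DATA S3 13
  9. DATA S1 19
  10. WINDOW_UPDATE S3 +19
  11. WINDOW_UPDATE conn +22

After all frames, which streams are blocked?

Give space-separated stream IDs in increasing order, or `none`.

Op 1: conn=78 S1=49 S2=49 S3=49 S4=49 blocked=[]
Op 2: conn=69 S1=49 S2=49 S3=49 S4=40 blocked=[]
Op 3: conn=58 S1=38 S2=49 S3=49 S4=40 blocked=[]
Op 4: conn=58 S1=38 S2=49 S3=49 S4=53 blocked=[]
Op 5: conn=41 S1=38 S2=32 S3=49 S4=53 blocked=[]
Op 6: conn=32 S1=29 S2=32 S3=49 S4=53 blocked=[]
Op 7: conn=15 S1=12 S2=32 S3=49 S4=53 blocked=[]
Op 8: conn=2 S1=12 S2=32 S3=36 S4=53 blocked=[]
Op 9: conn=-17 S1=-7 S2=32 S3=36 S4=53 blocked=[1, 2, 3, 4]
Op 10: conn=-17 S1=-7 S2=32 S3=55 S4=53 blocked=[1, 2, 3, 4]
Op 11: conn=5 S1=-7 S2=32 S3=55 S4=53 blocked=[1]

Answer: S1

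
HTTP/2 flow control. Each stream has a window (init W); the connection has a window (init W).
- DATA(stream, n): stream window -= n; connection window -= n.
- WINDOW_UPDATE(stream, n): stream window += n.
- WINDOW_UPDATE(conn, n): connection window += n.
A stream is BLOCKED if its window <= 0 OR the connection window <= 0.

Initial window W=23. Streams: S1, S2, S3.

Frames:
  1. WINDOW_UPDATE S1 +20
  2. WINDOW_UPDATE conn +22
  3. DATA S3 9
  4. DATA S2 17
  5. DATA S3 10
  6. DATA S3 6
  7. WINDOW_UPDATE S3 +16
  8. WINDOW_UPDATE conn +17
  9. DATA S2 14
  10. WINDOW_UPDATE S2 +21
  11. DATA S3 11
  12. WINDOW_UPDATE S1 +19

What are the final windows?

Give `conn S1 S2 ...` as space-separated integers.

Op 1: conn=23 S1=43 S2=23 S3=23 blocked=[]
Op 2: conn=45 S1=43 S2=23 S3=23 blocked=[]
Op 3: conn=36 S1=43 S2=23 S3=14 blocked=[]
Op 4: conn=19 S1=43 S2=6 S3=14 blocked=[]
Op 5: conn=9 S1=43 S2=6 S3=4 blocked=[]
Op 6: conn=3 S1=43 S2=6 S3=-2 blocked=[3]
Op 7: conn=3 S1=43 S2=6 S3=14 blocked=[]
Op 8: conn=20 S1=43 S2=6 S3=14 blocked=[]
Op 9: conn=6 S1=43 S2=-8 S3=14 blocked=[2]
Op 10: conn=6 S1=43 S2=13 S3=14 blocked=[]
Op 11: conn=-5 S1=43 S2=13 S3=3 blocked=[1, 2, 3]
Op 12: conn=-5 S1=62 S2=13 S3=3 blocked=[1, 2, 3]

Answer: -5 62 13 3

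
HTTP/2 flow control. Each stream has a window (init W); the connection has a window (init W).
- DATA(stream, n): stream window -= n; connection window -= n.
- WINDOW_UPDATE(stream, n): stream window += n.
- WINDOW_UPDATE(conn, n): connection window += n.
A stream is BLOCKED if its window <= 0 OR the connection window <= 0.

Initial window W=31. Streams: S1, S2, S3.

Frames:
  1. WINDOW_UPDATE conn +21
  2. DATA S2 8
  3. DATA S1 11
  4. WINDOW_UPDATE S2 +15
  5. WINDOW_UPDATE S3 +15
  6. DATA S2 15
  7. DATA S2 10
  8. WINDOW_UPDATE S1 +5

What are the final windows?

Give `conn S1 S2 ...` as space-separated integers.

Op 1: conn=52 S1=31 S2=31 S3=31 blocked=[]
Op 2: conn=44 S1=31 S2=23 S3=31 blocked=[]
Op 3: conn=33 S1=20 S2=23 S3=31 blocked=[]
Op 4: conn=33 S1=20 S2=38 S3=31 blocked=[]
Op 5: conn=33 S1=20 S2=38 S3=46 blocked=[]
Op 6: conn=18 S1=20 S2=23 S3=46 blocked=[]
Op 7: conn=8 S1=20 S2=13 S3=46 blocked=[]
Op 8: conn=8 S1=25 S2=13 S3=46 blocked=[]

Answer: 8 25 13 46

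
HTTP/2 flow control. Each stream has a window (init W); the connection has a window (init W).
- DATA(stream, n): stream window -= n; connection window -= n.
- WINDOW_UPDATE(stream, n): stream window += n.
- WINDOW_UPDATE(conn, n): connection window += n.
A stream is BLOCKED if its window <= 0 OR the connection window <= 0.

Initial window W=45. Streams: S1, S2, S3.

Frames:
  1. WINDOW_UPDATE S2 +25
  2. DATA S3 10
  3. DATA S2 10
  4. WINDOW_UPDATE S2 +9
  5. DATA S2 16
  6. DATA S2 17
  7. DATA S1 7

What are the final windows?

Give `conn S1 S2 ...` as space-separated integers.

Answer: -15 38 36 35

Derivation:
Op 1: conn=45 S1=45 S2=70 S3=45 blocked=[]
Op 2: conn=35 S1=45 S2=70 S3=35 blocked=[]
Op 3: conn=25 S1=45 S2=60 S3=35 blocked=[]
Op 4: conn=25 S1=45 S2=69 S3=35 blocked=[]
Op 5: conn=9 S1=45 S2=53 S3=35 blocked=[]
Op 6: conn=-8 S1=45 S2=36 S3=35 blocked=[1, 2, 3]
Op 7: conn=-15 S1=38 S2=36 S3=35 blocked=[1, 2, 3]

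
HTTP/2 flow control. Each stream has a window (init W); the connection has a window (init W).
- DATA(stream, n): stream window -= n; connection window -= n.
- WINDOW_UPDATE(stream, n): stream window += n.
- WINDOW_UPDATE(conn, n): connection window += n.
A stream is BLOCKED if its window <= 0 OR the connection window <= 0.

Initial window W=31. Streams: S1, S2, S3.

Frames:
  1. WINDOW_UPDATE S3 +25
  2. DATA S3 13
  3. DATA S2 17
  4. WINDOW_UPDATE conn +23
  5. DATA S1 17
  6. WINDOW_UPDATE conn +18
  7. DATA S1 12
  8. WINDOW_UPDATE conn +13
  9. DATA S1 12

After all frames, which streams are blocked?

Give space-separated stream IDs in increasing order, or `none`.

Op 1: conn=31 S1=31 S2=31 S3=56 blocked=[]
Op 2: conn=18 S1=31 S2=31 S3=43 blocked=[]
Op 3: conn=1 S1=31 S2=14 S3=43 blocked=[]
Op 4: conn=24 S1=31 S2=14 S3=43 blocked=[]
Op 5: conn=7 S1=14 S2=14 S3=43 blocked=[]
Op 6: conn=25 S1=14 S2=14 S3=43 blocked=[]
Op 7: conn=13 S1=2 S2=14 S3=43 blocked=[]
Op 8: conn=26 S1=2 S2=14 S3=43 blocked=[]
Op 9: conn=14 S1=-10 S2=14 S3=43 blocked=[1]

Answer: S1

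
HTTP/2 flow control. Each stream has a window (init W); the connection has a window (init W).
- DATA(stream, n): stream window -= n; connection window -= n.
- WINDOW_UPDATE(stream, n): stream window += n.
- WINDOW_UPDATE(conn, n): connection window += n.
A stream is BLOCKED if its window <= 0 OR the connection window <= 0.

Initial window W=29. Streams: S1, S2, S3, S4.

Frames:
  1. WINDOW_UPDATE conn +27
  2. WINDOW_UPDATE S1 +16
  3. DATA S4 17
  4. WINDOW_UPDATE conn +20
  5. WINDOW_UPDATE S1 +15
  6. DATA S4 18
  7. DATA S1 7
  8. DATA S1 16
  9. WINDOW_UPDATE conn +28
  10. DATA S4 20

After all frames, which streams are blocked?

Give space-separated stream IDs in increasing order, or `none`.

Op 1: conn=56 S1=29 S2=29 S3=29 S4=29 blocked=[]
Op 2: conn=56 S1=45 S2=29 S3=29 S4=29 blocked=[]
Op 3: conn=39 S1=45 S2=29 S3=29 S4=12 blocked=[]
Op 4: conn=59 S1=45 S2=29 S3=29 S4=12 blocked=[]
Op 5: conn=59 S1=60 S2=29 S3=29 S4=12 blocked=[]
Op 6: conn=41 S1=60 S2=29 S3=29 S4=-6 blocked=[4]
Op 7: conn=34 S1=53 S2=29 S3=29 S4=-6 blocked=[4]
Op 8: conn=18 S1=37 S2=29 S3=29 S4=-6 blocked=[4]
Op 9: conn=46 S1=37 S2=29 S3=29 S4=-6 blocked=[4]
Op 10: conn=26 S1=37 S2=29 S3=29 S4=-26 blocked=[4]

Answer: S4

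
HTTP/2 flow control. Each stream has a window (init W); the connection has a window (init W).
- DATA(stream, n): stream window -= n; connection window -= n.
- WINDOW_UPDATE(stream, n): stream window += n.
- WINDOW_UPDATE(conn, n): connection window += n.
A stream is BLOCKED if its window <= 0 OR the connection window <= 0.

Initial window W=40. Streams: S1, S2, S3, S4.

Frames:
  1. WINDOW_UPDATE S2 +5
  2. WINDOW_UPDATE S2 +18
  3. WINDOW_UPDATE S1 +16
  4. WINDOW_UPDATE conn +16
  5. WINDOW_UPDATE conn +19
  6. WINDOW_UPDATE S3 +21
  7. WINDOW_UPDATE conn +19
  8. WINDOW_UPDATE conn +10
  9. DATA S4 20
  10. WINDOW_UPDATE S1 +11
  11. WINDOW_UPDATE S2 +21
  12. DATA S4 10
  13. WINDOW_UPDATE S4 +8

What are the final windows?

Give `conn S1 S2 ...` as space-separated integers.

Answer: 74 67 84 61 18

Derivation:
Op 1: conn=40 S1=40 S2=45 S3=40 S4=40 blocked=[]
Op 2: conn=40 S1=40 S2=63 S3=40 S4=40 blocked=[]
Op 3: conn=40 S1=56 S2=63 S3=40 S4=40 blocked=[]
Op 4: conn=56 S1=56 S2=63 S3=40 S4=40 blocked=[]
Op 5: conn=75 S1=56 S2=63 S3=40 S4=40 blocked=[]
Op 6: conn=75 S1=56 S2=63 S3=61 S4=40 blocked=[]
Op 7: conn=94 S1=56 S2=63 S3=61 S4=40 blocked=[]
Op 8: conn=104 S1=56 S2=63 S3=61 S4=40 blocked=[]
Op 9: conn=84 S1=56 S2=63 S3=61 S4=20 blocked=[]
Op 10: conn=84 S1=67 S2=63 S3=61 S4=20 blocked=[]
Op 11: conn=84 S1=67 S2=84 S3=61 S4=20 blocked=[]
Op 12: conn=74 S1=67 S2=84 S3=61 S4=10 blocked=[]
Op 13: conn=74 S1=67 S2=84 S3=61 S4=18 blocked=[]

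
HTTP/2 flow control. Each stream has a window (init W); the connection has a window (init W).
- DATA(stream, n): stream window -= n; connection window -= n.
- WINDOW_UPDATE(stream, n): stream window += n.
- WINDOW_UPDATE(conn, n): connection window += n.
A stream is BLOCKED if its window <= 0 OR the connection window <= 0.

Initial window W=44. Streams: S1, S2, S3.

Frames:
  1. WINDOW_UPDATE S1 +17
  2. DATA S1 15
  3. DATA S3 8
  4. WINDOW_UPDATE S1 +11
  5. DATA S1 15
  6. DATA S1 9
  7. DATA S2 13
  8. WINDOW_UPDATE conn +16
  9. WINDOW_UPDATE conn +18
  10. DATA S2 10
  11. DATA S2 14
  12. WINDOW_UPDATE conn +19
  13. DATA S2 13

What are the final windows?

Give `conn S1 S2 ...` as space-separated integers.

Op 1: conn=44 S1=61 S2=44 S3=44 blocked=[]
Op 2: conn=29 S1=46 S2=44 S3=44 blocked=[]
Op 3: conn=21 S1=46 S2=44 S3=36 blocked=[]
Op 4: conn=21 S1=57 S2=44 S3=36 blocked=[]
Op 5: conn=6 S1=42 S2=44 S3=36 blocked=[]
Op 6: conn=-3 S1=33 S2=44 S3=36 blocked=[1, 2, 3]
Op 7: conn=-16 S1=33 S2=31 S3=36 blocked=[1, 2, 3]
Op 8: conn=0 S1=33 S2=31 S3=36 blocked=[1, 2, 3]
Op 9: conn=18 S1=33 S2=31 S3=36 blocked=[]
Op 10: conn=8 S1=33 S2=21 S3=36 blocked=[]
Op 11: conn=-6 S1=33 S2=7 S3=36 blocked=[1, 2, 3]
Op 12: conn=13 S1=33 S2=7 S3=36 blocked=[]
Op 13: conn=0 S1=33 S2=-6 S3=36 blocked=[1, 2, 3]

Answer: 0 33 -6 36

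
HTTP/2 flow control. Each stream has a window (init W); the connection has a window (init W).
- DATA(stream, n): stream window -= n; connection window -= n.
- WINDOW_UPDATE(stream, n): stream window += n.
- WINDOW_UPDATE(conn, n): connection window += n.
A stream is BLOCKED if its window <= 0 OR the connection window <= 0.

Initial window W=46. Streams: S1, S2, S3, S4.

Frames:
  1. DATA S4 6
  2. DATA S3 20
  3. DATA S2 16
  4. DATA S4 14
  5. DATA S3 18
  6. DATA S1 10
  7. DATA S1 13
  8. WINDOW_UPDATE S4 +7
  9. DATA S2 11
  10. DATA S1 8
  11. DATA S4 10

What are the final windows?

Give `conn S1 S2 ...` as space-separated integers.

Answer: -80 15 19 8 23

Derivation:
Op 1: conn=40 S1=46 S2=46 S3=46 S4=40 blocked=[]
Op 2: conn=20 S1=46 S2=46 S3=26 S4=40 blocked=[]
Op 3: conn=4 S1=46 S2=30 S3=26 S4=40 blocked=[]
Op 4: conn=-10 S1=46 S2=30 S3=26 S4=26 blocked=[1, 2, 3, 4]
Op 5: conn=-28 S1=46 S2=30 S3=8 S4=26 blocked=[1, 2, 3, 4]
Op 6: conn=-38 S1=36 S2=30 S3=8 S4=26 blocked=[1, 2, 3, 4]
Op 7: conn=-51 S1=23 S2=30 S3=8 S4=26 blocked=[1, 2, 3, 4]
Op 8: conn=-51 S1=23 S2=30 S3=8 S4=33 blocked=[1, 2, 3, 4]
Op 9: conn=-62 S1=23 S2=19 S3=8 S4=33 blocked=[1, 2, 3, 4]
Op 10: conn=-70 S1=15 S2=19 S3=8 S4=33 blocked=[1, 2, 3, 4]
Op 11: conn=-80 S1=15 S2=19 S3=8 S4=23 blocked=[1, 2, 3, 4]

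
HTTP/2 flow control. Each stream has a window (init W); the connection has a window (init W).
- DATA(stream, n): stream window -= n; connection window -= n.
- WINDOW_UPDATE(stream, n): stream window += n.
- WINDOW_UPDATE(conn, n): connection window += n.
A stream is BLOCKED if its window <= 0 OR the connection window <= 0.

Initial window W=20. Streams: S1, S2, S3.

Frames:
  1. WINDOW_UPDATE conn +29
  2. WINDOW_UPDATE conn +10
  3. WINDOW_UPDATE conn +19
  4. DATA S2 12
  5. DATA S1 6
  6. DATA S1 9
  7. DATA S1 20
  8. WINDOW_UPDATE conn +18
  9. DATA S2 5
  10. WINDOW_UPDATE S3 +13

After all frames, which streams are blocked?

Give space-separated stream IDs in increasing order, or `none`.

Op 1: conn=49 S1=20 S2=20 S3=20 blocked=[]
Op 2: conn=59 S1=20 S2=20 S3=20 blocked=[]
Op 3: conn=78 S1=20 S2=20 S3=20 blocked=[]
Op 4: conn=66 S1=20 S2=8 S3=20 blocked=[]
Op 5: conn=60 S1=14 S2=8 S3=20 blocked=[]
Op 6: conn=51 S1=5 S2=8 S3=20 blocked=[]
Op 7: conn=31 S1=-15 S2=8 S3=20 blocked=[1]
Op 8: conn=49 S1=-15 S2=8 S3=20 blocked=[1]
Op 9: conn=44 S1=-15 S2=3 S3=20 blocked=[1]
Op 10: conn=44 S1=-15 S2=3 S3=33 blocked=[1]

Answer: S1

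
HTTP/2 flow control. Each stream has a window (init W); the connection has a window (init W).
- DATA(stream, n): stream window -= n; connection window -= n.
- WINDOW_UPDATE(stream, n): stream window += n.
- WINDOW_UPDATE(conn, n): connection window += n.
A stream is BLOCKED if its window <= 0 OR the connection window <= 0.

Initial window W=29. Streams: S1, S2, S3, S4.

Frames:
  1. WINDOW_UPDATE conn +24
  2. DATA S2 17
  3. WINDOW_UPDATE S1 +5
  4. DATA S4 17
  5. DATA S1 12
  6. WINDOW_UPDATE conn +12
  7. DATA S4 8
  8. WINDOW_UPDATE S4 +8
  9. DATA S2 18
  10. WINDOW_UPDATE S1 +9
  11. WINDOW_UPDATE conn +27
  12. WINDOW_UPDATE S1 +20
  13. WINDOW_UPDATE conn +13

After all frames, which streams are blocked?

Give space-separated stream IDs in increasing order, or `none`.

Answer: S2

Derivation:
Op 1: conn=53 S1=29 S2=29 S3=29 S4=29 blocked=[]
Op 2: conn=36 S1=29 S2=12 S3=29 S4=29 blocked=[]
Op 3: conn=36 S1=34 S2=12 S3=29 S4=29 blocked=[]
Op 4: conn=19 S1=34 S2=12 S3=29 S4=12 blocked=[]
Op 5: conn=7 S1=22 S2=12 S3=29 S4=12 blocked=[]
Op 6: conn=19 S1=22 S2=12 S3=29 S4=12 blocked=[]
Op 7: conn=11 S1=22 S2=12 S3=29 S4=4 blocked=[]
Op 8: conn=11 S1=22 S2=12 S3=29 S4=12 blocked=[]
Op 9: conn=-7 S1=22 S2=-6 S3=29 S4=12 blocked=[1, 2, 3, 4]
Op 10: conn=-7 S1=31 S2=-6 S3=29 S4=12 blocked=[1, 2, 3, 4]
Op 11: conn=20 S1=31 S2=-6 S3=29 S4=12 blocked=[2]
Op 12: conn=20 S1=51 S2=-6 S3=29 S4=12 blocked=[2]
Op 13: conn=33 S1=51 S2=-6 S3=29 S4=12 blocked=[2]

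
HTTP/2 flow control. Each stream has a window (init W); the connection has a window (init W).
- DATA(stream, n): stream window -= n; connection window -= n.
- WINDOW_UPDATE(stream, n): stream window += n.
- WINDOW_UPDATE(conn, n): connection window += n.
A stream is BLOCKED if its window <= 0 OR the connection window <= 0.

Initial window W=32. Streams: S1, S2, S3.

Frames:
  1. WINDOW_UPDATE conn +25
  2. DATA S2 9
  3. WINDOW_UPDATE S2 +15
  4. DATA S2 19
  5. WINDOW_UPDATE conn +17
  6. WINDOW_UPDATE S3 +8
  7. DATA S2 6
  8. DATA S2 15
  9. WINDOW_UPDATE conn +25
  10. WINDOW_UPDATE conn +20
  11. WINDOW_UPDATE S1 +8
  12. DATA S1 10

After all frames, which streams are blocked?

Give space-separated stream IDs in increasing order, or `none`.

Answer: S2

Derivation:
Op 1: conn=57 S1=32 S2=32 S3=32 blocked=[]
Op 2: conn=48 S1=32 S2=23 S3=32 blocked=[]
Op 3: conn=48 S1=32 S2=38 S3=32 blocked=[]
Op 4: conn=29 S1=32 S2=19 S3=32 blocked=[]
Op 5: conn=46 S1=32 S2=19 S3=32 blocked=[]
Op 6: conn=46 S1=32 S2=19 S3=40 blocked=[]
Op 7: conn=40 S1=32 S2=13 S3=40 blocked=[]
Op 8: conn=25 S1=32 S2=-2 S3=40 blocked=[2]
Op 9: conn=50 S1=32 S2=-2 S3=40 blocked=[2]
Op 10: conn=70 S1=32 S2=-2 S3=40 blocked=[2]
Op 11: conn=70 S1=40 S2=-2 S3=40 blocked=[2]
Op 12: conn=60 S1=30 S2=-2 S3=40 blocked=[2]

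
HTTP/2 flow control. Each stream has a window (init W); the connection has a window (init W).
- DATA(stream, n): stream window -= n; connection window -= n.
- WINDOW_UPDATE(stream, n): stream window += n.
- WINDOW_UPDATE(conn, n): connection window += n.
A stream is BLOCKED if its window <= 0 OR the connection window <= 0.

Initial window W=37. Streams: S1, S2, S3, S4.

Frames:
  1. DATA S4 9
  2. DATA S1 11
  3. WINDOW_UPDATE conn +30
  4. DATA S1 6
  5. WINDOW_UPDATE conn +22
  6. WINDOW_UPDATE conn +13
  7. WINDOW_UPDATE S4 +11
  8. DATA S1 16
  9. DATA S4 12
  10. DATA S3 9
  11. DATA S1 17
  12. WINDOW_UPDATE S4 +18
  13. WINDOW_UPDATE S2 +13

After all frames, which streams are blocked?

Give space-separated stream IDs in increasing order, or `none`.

Answer: S1

Derivation:
Op 1: conn=28 S1=37 S2=37 S3=37 S4=28 blocked=[]
Op 2: conn=17 S1=26 S2=37 S3=37 S4=28 blocked=[]
Op 3: conn=47 S1=26 S2=37 S3=37 S4=28 blocked=[]
Op 4: conn=41 S1=20 S2=37 S3=37 S4=28 blocked=[]
Op 5: conn=63 S1=20 S2=37 S3=37 S4=28 blocked=[]
Op 6: conn=76 S1=20 S2=37 S3=37 S4=28 blocked=[]
Op 7: conn=76 S1=20 S2=37 S3=37 S4=39 blocked=[]
Op 8: conn=60 S1=4 S2=37 S3=37 S4=39 blocked=[]
Op 9: conn=48 S1=4 S2=37 S3=37 S4=27 blocked=[]
Op 10: conn=39 S1=4 S2=37 S3=28 S4=27 blocked=[]
Op 11: conn=22 S1=-13 S2=37 S3=28 S4=27 blocked=[1]
Op 12: conn=22 S1=-13 S2=37 S3=28 S4=45 blocked=[1]
Op 13: conn=22 S1=-13 S2=50 S3=28 S4=45 blocked=[1]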